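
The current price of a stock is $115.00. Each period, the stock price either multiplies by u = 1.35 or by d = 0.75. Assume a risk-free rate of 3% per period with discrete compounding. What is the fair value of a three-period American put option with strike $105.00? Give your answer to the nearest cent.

$15.10

Risk-neutral probability p = (1 + 0.03 − 0.75)/(1.35 − 0.75) = 0.2800/0.6000 = 0.4667
Terminal stock prices: S_uuu = 282.9, S_uud = 157.2, S_udd = 87.33, S_ddd = 48.52
Terminal payoffs (K − S): max(-177.9, 0) = 0, max(-52.19, 0) = 0, max(17.67, 0) = 17.67, max(56.48, 0) = 56.48
Node uu (S = 209.6): continuation = 1/1.03·[0.4667·0.0000 + 0.5333·0.0000] = 0.0000; exercise value = 0.0000 ≤ continuation, so V_uu = 0.0000
Node ud (S = 116.4): continuation = 1/1.03·[0.4667·0.0000 + 0.5333·17.6719] = 9.1505; exercise value = 0.0000 ≤ continuation, so V_ud = 9.1505
Node dd (S = 64.69): continuation = 1/1.03·[0.4667·17.6719 + 0.5333·56.4844] = 37.2542; exercise value = 40.3125 > continuation, so V_dd = 40.3125 (exercise)
Node u (S = 155.2): continuation = 1/1.03·[0.4667·0.0000 + 0.5333·9.1505] = 4.7381; exercise value = 0.0000 ≤ continuation, so V_u = 4.7381
Node d (S = 86.25): continuation = 1/1.03·[0.4667·9.1505 + 0.5333·40.3125] = 25.0196; exercise value = 18.7500 ≤ continuation, so V_d = 25.0196
Node 0 (S = 115): continuation = 1/1.03·[0.4667·4.7381 + 0.5333·25.0196] = 15.1019; exercise value = 0.0000 ≤ continuation, so V_0 = 15.1019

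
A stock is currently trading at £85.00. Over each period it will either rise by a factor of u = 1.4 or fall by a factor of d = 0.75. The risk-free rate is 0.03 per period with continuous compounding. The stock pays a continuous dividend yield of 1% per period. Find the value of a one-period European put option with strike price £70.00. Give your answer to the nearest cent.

£3.54

Per-period risk-free factor R = e^0.03 = 1.0305; dividend-adjusted growth = e^(0.03−0.01) = 1.0202.
Risk-neutral probability p = (1.0202 − 0.75)/(1.4 − 0.75) = 0.2702/0.6500 = 0.4157
Terminal stock prices: S_u = 119, S_d = 63.75
Terminal payoffs (K − S): max(-49, 0) = 0, max(6.25, 0) = 6.25
Node 0 (S = 85): V_0 = e^(−0.03)·[0.4157·0.0000 + 0.5843·6.2500] = 3.5440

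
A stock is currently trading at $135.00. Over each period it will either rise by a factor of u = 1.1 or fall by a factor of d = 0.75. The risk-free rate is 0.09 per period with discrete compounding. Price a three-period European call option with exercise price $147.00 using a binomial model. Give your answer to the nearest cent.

$23.14

Risk-neutral probability p = (1 + 0.09 − 0.75)/(1.1 − 0.75) = 0.3400/0.3500 = 0.9714
Terminal stock prices: S_uuu = 179.7, S_uud = 122.5, S_udd = 83.53, S_ddd = 56.95
Terminal payoffs (S − K): max(32.69, 0) = 32.69, max(-24.49, 0) = 0, max(-63.47, 0) = 0, max(-90.05, 0) = 0
Node uu (S = 163.4): V_uu = 1/1.09·[0.9714·32.6850 + 0.0286·0.0000] = 29.1295
Node ud (S = 111.4): V_ud = 1/1.09·[0.9714·0.0000 + 0.0286·0.0000] = 0.0000
Node dd (S = 75.94): V_dd = 1/1.09·[0.9714·0.0000 + 0.0286·0.0000] = 0.0000
Node u (S = 148.5): V_u = 1/1.09·[0.9714·29.1295 + 0.0286·0.0000] = 25.9608
Node d (S = 101.2): V_d = 1/1.09·[0.9714·0.0000 + 0.0286·0.0000] = 0.0000
Node 0 (S = 135): V_0 = 1/1.09·[0.9714·25.9608 + 0.0286·0.0000] = 23.1367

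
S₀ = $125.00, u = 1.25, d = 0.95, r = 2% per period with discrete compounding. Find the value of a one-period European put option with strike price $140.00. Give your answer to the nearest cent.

$15.97

Risk-neutral probability p = (1 + 0.02 − 0.95)/(1.25 − 0.95) = 0.0700/0.3000 = 0.2333
Terminal stock prices: S_u = 156.2, S_d = 118.8
Terminal payoffs (K − S): max(-16.25, 0) = 0, max(21.25, 0) = 21.25
Node 0 (S = 125): V_0 = 1/1.02·[0.2333·0.0000 + 0.7667·21.2500] = 15.9722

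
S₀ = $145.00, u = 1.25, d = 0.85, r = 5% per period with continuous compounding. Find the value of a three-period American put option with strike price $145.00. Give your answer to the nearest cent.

Risk-neutral probability p = (e^0.05 − 0.85)/(1.25 − 0.85) = 0.2013/0.4000 = 0.5032
Terminal stock prices: S_uuu = 283.2, S_uud = 192.6, S_udd = 131, S_ddd = 89.05
Terminal payoffs (K − S): max(-138.2, 0) = 0, max(-47.58, 0) = 0, max(14.05, 0) = 14.05, max(55.95, 0) = 55.95
Node uu (S = 226.6): continuation = e^(−0.05)·[0.5032·0.0000 + 0.4968·0.0000] = 0.0000; exercise value = 0.0000 ≤ continuation, so V_uu = 0.0000
Node ud (S = 154.1): continuation = e^(−0.05)·[0.5032·0.0000 + 0.4968·14.0469] = 6.6384; exercise value = 0.0000 ≤ continuation, so V_ud = 6.6384
Node dd (S = 104.8): continuation = e^(−0.05)·[0.5032·14.0469 + 0.4968·55.9519] = 33.1658; exercise value = 40.2375 > continuation, so V_dd = 40.2375 (exercise)
Node u (S = 181.2): continuation = e^(−0.05)·[0.5032·0.0000 + 0.4968·6.6384] = 3.1373; exercise value = 0.0000 ≤ continuation, so V_u = 3.1373
Node d (S = 123.2): continuation = e^(−0.05)·[0.5032·6.6384 + 0.4968·40.2375] = 22.1933; exercise value = 21.7500 ≤ continuation, so V_d = 22.1933
Node 0 (S = 145): continuation = e^(−0.05)·[0.5032·3.1373 + 0.4968·22.1933] = 11.9900; exercise value = 0.0000 ≤ continuation, so V_0 = 11.9900

$11.99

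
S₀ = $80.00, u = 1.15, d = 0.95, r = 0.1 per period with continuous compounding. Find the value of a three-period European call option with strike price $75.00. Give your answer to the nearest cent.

$24.49

Risk-neutral probability p = (e^0.1 − 0.95)/(1.15 − 0.95) = 0.1552/0.2000 = 0.7759
Terminal stock prices: S_uuu = 121.7, S_uud = 100.5, S_udd = 83.03, S_ddd = 68.59
Terminal payoffs (S − K): max(46.67, 0) = 46.67, max(25.51, 0) = 25.51, max(8.03, 0) = 8.03, max(-6.41, 0) = 0
Node uu (S = 105.8): V_uu = e^(−0.1)·[0.7759·46.6700 + 0.2241·25.5100] = 37.9372
Node ud (S = 87.4): V_ud = e^(−0.1)·[0.7759·25.5100 + 0.2241·8.0300] = 19.5372
Node dd (S = 72.2): V_dd = e^(−0.1)·[0.7759·8.0300 + 0.2241·0.0000] = 5.6372
Node u (S = 92): V_u = e^(−0.1)·[0.7759·37.9372 + 0.2241·19.5372] = 30.5952
Node d (S = 76): V_d = e^(−0.1)·[0.7759·19.5372 + 0.2241·5.6372] = 14.8589
Node 0 (S = 80): V_0 = e^(−0.1)·[0.7759·30.5952 + 0.2241·14.8589] = 24.4921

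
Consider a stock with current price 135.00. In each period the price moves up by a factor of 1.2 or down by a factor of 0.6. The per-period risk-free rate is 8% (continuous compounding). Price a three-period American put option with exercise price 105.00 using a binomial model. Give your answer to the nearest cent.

5.43

Risk-neutral probability p = (e^0.08 − 0.6)/(1.2 − 0.6) = 0.4833/0.6000 = 0.8055
Terminal stock prices: S_uuu = 233.3, S_uud = 116.6, S_udd = 58.32, S_ddd = 29.16
Terminal payoffs (K − S): max(-128.3, 0) = 0, max(-11.64, 0) = 0, max(46.68, 0) = 46.68, max(75.84, 0) = 75.84
Node uu (S = 194.4): continuation = e^(−0.08)·[0.8055·0.0000 + 0.1945·0.0000] = 0.0000; exercise value = 0.0000 ≤ continuation, so V_uu = 0.0000
Node ud (S = 97.2): continuation = e^(−0.08)·[0.8055·0.0000 + 0.1945·46.6800] = 8.3821; exercise value = 7.8000 ≤ continuation, so V_ud = 8.3821
Node dd (S = 48.6): continuation = e^(−0.08)·[0.8055·46.6800 + 0.1945·75.8400] = 48.3272; exercise value = 56.4000 > continuation, so V_dd = 56.4000 (exercise)
Node u (S = 162): continuation = e^(−0.08)·[0.8055·0.0000 + 0.1945·8.3821] = 1.5051; exercise value = 0.0000 ≤ continuation, so V_u = 1.5051
Node d (S = 81): continuation = e^(−0.08)·[0.8055·8.3821 + 0.1945·56.4000] = 16.3601; exercise value = 24.0000 > continuation, so V_d = 24.0000 (exercise)
Node 0 (S = 135): continuation = e^(−0.08)·[0.8055·1.5051 + 0.1945·24.0000] = 5.4287; exercise value = 0.0000 ≤ continuation, so V_0 = 5.4287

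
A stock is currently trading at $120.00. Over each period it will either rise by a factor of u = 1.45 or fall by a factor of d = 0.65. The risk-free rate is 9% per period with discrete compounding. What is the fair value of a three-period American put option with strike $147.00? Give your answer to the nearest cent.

$35.55

Risk-neutral probability p = (1 + 0.09 − 0.65)/(1.45 − 0.65) = 0.4400/0.8000 = 0.5500
Terminal stock prices: S_uuu = 365.8, S_uud = 164, S_udd = 73.52, S_ddd = 32.95
Terminal payoffs (K − S): max(-218.8, 0) = 0, max(-17, 0) = 0, max(73.48, 0) = 73.48, max(114, 0) = 114
Node uu (S = 252.3): continuation = 1/1.09·[0.5500·0.0000 + 0.4500·0.0000] = 0.0000; exercise value = 0.0000 ≤ continuation, so V_uu = 0.0000
Node ud (S = 113.1): continuation = 1/1.09·[0.5500·0.0000 + 0.4500·73.4850] = 30.3378; exercise value = 33.9000 > continuation, so V_ud = 33.9000 (exercise)
Node dd (S = 50.7): continuation = 1/1.09·[0.5500·73.4850 + 0.4500·114.0450] = 84.1624; exercise value = 96.3000 > continuation, so V_dd = 96.3000 (exercise)
Node u (S = 174): continuation = 1/1.09·[0.5500·0.0000 + 0.4500·33.9000] = 13.9954; exercise value = 0.0000 ≤ continuation, so V_u = 13.9954
Node d (S = 78): continuation = 1/1.09·[0.5500·33.9000 + 0.4500·96.3000] = 56.8624; exercise value = 69.0000 > continuation, so V_d = 69.0000 (exercise)
Node 0 (S = 120): continuation = 1/1.09·[0.5500·13.9954 + 0.4500·69.0000] = 35.5481; exercise value = 27.0000 ≤ continuation, so V_0 = 35.5481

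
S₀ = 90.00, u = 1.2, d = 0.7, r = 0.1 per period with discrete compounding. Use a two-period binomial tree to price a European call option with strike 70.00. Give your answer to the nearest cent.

Risk-neutral probability p = (1 + 0.1 − 0.7)/(1.2 − 0.7) = 0.4000/0.5000 = 0.8000
Terminal stock prices: S_uu = 129.6, S_ud = 75.6, S_dd = 44.1
Terminal payoffs (S − K): max(59.6, 0) = 59.6, max(5.6, 0) = 5.6, max(-25.9, 0) = 0
Node u (S = 108): V_u = 1/1.1·[0.8000·59.6000 + 0.2000·5.6000] = 44.3636
Node d (S = 63): V_d = 1/1.1·[0.8000·5.6000 + 0.2000·0.0000] = 4.0727
Node 0 (S = 90): V_0 = 1/1.1·[0.8000·44.3636 + 0.2000·4.0727] = 33.0050

33.00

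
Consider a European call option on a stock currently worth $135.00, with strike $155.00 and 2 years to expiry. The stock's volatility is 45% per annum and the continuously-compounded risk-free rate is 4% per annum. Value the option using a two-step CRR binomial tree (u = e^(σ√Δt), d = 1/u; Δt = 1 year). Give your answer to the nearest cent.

CRR parameters: u = e^(σ√Δt) = e^(0.45·√1) = 1.5683, d = 1/u = 0.6376
Per-period rate: rΔt = 0.04·1 = 0.04, so R = e^0.04 = 1.0408
Risk-neutral probability p = (e^0.04 − 0.6376)/(1.5683 − 0.6376) = 0.4032/0.9307 = 0.4332
Terminal stock prices: S_uu = 332, S_ud = 135, S_dd = 54.89
Terminal payoffs (S − K): max(177, 0) = 177, max(-20, 0) = 0, max(-100.1, 0) = 0
Node u (S = 211.7): V_u = e^(−0.04)·[0.4332·177.0464 + 0.5668·0.0000] = 73.6911
Node d (S = 86.08): V_d = e^(−0.04)·[0.4332·0.0000 + 0.5668·0.0000] = 0.0000
Node 0 (S = 135): V_0 = e^(−0.04)·[0.4332·73.6911 + 0.5668·0.0000] = 30.6720

$30.67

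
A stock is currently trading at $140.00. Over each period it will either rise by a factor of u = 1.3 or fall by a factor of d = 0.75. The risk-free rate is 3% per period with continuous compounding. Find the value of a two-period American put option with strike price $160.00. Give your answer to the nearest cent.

$31.69

Risk-neutral probability p = (e^0.03 − 0.75)/(1.3 − 0.75) = 0.2805/0.5500 = 0.5099
Terminal stock prices: S_uu = 236.6, S_ud = 136.5, S_dd = 78.75
Terminal payoffs (K − S): max(-76.6, 0) = 0, max(23.5, 0) = 23.5, max(81.25, 0) = 81.25
Node u (S = 182): continuation = e^(−0.03)·[0.5099·0.0000 + 0.4901·23.5000] = 11.1766; exercise value = 0.0000 ≤ continuation, so V_u = 11.1766
Node d (S = 105): continuation = e^(−0.03)·[0.5099·23.5000 + 0.4901·81.2500] = 50.2713; exercise value = 55.0000 > continuation, so V_d = 55.0000 (exercise)
Node 0 (S = 140): continuation = e^(−0.03)·[0.5099·11.1766 + 0.4901·55.0000] = 31.6886; exercise value = 20.0000 ≤ continuation, so V_0 = 31.6886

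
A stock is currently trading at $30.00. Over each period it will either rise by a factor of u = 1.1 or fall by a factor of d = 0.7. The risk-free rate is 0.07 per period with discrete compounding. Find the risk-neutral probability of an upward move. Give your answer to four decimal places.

Risk-neutral probability p = (1 + 0.07 − 0.7)/(1.1 − 0.7) = 0.3700/0.4000 = 0.9250

p = 0.9250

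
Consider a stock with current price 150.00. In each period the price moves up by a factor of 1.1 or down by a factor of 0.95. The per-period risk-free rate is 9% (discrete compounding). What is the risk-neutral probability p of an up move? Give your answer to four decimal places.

p = 0.9333

Risk-neutral probability p = (1 + 0.09 − 0.95)/(1.1 − 0.95) = 0.1400/0.1500 = 0.9333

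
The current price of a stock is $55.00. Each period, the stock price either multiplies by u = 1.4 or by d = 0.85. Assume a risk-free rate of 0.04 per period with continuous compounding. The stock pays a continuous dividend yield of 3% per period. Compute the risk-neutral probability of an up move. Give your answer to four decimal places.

Per-period risk-free factor R = e^0.04 = 1.0408; dividend-adjusted growth = e^(0.04−0.03) = 1.0101.
Risk-neutral probability p = (1.0101 − 0.85)/(1.4 − 0.85) = 0.1601/0.5500 = 0.2910

p = 0.2910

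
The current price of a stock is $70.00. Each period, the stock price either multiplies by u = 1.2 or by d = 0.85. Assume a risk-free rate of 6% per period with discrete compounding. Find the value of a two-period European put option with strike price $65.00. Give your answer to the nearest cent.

Risk-neutral probability p = (1 + 0.06 − 0.85)/(1.2 − 0.85) = 0.2100/0.3500 = 0.6000
Terminal stock prices: S_uu = 100.8, S_ud = 71.4, S_dd = 50.57
Terminal payoffs (K − S): max(-35.8, 0) = 0, max(-6.4, 0) = 0, max(14.43, 0) = 14.43
Node u (S = 84): V_u = 1/1.06·[0.6000·0.0000 + 0.4000·0.0000] = 0.0000
Node d (S = 59.5): V_d = 1/1.06·[0.6000·0.0000 + 0.4000·14.4250] = 5.4434
Node 0 (S = 70): V_0 = 1/1.06·[0.6000·0.0000 + 0.4000·5.4434] = 2.0541

$2.05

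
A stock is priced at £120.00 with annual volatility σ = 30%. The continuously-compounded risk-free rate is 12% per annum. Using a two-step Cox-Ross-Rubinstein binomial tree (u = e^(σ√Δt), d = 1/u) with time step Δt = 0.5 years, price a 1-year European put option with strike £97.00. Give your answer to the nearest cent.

CRR parameters: u = e^(σ√Δt) = e^(0.3·√0.5) = 1.2363, d = 1/u = 0.8089
Per-period rate: rΔt = 0.12·0.5 = 0.06, so R = e^0.06 = 1.0618
Risk-neutral probability p = (e^0.06 − 0.8089)/(1.2363 − 0.8089) = 0.2530/0.4275 = 0.5918
Terminal stock prices: S_uu = 183.4, S_ud = 120, S_dd = 78.51
Terminal payoffs (K − S): max(-86.42, 0) = 0, max(-23, 0) = 0, max(18.49, 0) = 18.49
Node u (S = 148.4): V_u = e^(−0.06)·[0.5918·0.0000 + 0.4082·0.0000] = 0.0000
Node d (S = 97.06): V_d = e^(−0.06)·[0.5918·0.0000 + 0.4082·18.4899] = 7.1075
Node 0 (S = 120): V_0 = e^(−0.06)·[0.5918·0.0000 + 0.4082·7.1075] = 2.7322

£2.73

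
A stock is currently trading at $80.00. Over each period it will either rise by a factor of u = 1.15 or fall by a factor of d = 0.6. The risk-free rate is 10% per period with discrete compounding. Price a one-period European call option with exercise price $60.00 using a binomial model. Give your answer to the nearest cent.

$26.45

Risk-neutral probability p = (1 + 0.1 − 0.6)/(1.15 − 0.6) = 0.5000/0.5500 = 0.9091
Terminal stock prices: S_u = 92, S_d = 48
Terminal payoffs (S − K): max(32, 0) = 32, max(-12, 0) = 0
Node 0 (S = 80): V_0 = 1/1.1·[0.9091·32.0000 + 0.0909·0.0000] = 26.4463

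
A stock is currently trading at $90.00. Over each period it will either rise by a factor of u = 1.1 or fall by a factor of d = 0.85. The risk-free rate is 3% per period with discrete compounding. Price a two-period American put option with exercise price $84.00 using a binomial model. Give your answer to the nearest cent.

$2.04

Risk-neutral probability p = (1 + 0.03 − 0.85)/(1.1 − 0.85) = 0.1800/0.2500 = 0.7200
Terminal stock prices: S_uu = 108.9, S_ud = 84.15, S_dd = 65.02
Terminal payoffs (K − S): max(-24.9, 0) = 0, max(-0.15, 0) = 0, max(18.98, 0) = 18.98
Node u (S = 99): continuation = 1/1.03·[0.7200·0.0000 + 0.2800·0.0000] = 0.0000; exercise value = 0.0000 ≤ continuation, so V_u = 0.0000
Node d (S = 76.5): continuation = 1/1.03·[0.7200·0.0000 + 0.2800·18.9750] = 5.1583; exercise value = 7.5000 > continuation, so V_d = 7.5000 (exercise)
Node 0 (S = 90): continuation = 1/1.03·[0.7200·0.0000 + 0.2800·7.5000] = 2.0388; exercise value = 0.0000 ≤ continuation, so V_0 = 2.0388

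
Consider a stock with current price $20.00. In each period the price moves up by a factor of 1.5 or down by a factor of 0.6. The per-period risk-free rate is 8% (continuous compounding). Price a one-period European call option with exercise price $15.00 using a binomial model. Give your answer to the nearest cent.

$7.44

Risk-neutral probability p = (e^0.08 − 0.6)/(1.5 − 0.6) = 0.4833/0.9000 = 0.5370
Terminal stock prices: S_u = 30, S_d = 12
Terminal payoffs (S − K): max(15, 0) = 15, max(-3, 0) = 0
Node 0 (S = 20): V_0 = e^(−0.08)·[0.5370·15.0000 + 0.4630·0.0000] = 7.4355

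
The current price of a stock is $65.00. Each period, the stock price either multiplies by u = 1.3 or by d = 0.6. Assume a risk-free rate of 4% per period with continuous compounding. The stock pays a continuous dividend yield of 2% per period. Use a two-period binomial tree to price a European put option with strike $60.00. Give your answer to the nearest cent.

Per-period risk-free factor R = e^0.04 = 1.0408; dividend-adjusted growth = e^(0.04−0.02) = 1.0202.
Risk-neutral probability p = (1.0202 − 0.6)/(1.3 − 0.6) = 0.4202/0.7000 = 0.6003
Terminal stock prices: S_uu = 109.9, S_ud = 50.7, S_dd = 23.4
Terminal payoffs (K − S): max(-49.85, 0) = 0, max(9.3, 0) = 9.3, max(36.6, 0) = 36.6
Node u (S = 84.5): V_u = e^(−0.04)·[0.6003·0.0000 + 0.3997·9.3000] = 3.5716
Node d (S = 39): V_d = e^(−0.04)·[0.6003·9.3000 + 0.3997·36.6000] = 19.4196
Node 0 (S = 65): V_0 = e^(−0.04)·[0.6003·3.5716 + 0.3997·19.4196] = 9.5178

$9.52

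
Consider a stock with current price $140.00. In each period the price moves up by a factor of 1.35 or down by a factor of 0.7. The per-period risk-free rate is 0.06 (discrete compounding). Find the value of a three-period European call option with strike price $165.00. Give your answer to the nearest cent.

Risk-neutral probability p = (1 + 0.06 − 0.7)/(1.35 − 0.7) = 0.3600/0.6500 = 0.5538
Terminal stock prices: S_uuu = 344.5, S_uud = 178.6, S_udd = 92.61, S_ddd = 48.02
Terminal payoffs (S − K): max(179.5, 0) = 179.5, max(13.61, 0) = 13.61, max(-72.39, 0) = 0, max(-117, 0) = 0
Node uu (S = 255.2): V_uu = 1/1.06·[0.5538·179.4525 + 0.4462·13.6050] = 99.4896
Node ud (S = 132.3): V_ud = 1/1.06·[0.5538·13.6050 + 0.4462·0.0000] = 7.1086
Node dd (S = 68.6): V_dd = 1/1.06·[0.5538·0.0000 + 0.4462·0.0000] = 0.0000
Node u (S = 189): V_u = 1/1.06·[0.5538·99.4896 + 0.4462·7.1086] = 54.9750
Node d (S = 98): V_d = 1/1.06·[0.5538·7.1086 + 0.4462·0.0000] = 3.7142
Node 0 (S = 140): V_0 = 1/1.06·[0.5538·54.9750 + 0.4462·3.7142] = 30.2875

$30.29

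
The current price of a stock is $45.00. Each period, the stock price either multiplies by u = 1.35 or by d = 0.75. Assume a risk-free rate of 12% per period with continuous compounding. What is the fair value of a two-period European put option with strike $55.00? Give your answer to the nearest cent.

Risk-neutral probability p = (e^0.12 − 0.75)/(1.35 − 0.75) = 0.3775/0.6000 = 0.6292
Terminal stock prices: S_uu = 82.01, S_ud = 45.56, S_dd = 25.31
Terminal payoffs (K − S): max(-27.01, 0) = 0, max(9.437, 0) = 9.437, max(29.69, 0) = 29.69
Node u (S = 60.75): V_u = e^(−0.12)·[0.6292·0.0000 + 0.3708·9.4375] = 3.1040
Node d (S = 33.75): V_d = e^(−0.12)·[0.6292·9.4375 + 0.3708·29.6875] = 15.0306
Node 0 (S = 45): V_0 = e^(−0.12)·[0.6292·3.1040 + 0.3708·15.0306] = 6.6757

$6.68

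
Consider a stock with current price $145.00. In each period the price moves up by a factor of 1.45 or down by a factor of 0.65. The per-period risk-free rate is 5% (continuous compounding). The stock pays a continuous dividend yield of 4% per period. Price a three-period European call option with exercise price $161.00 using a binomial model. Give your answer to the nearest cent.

Per-period risk-free factor R = e^0.05 = 1.0513; dividend-adjusted growth = e^(0.05−0.04) = 1.0101.
Risk-neutral probability p = (1.0101 − 0.65)/(1.45 − 0.65) = 0.3601/0.8000 = 0.4501
Terminal stock prices: S_uuu = 442.1, S_uud = 198.2, S_udd = 88.83, S_ddd = 39.82
Terminal payoffs (S − K): max(281.1, 0) = 281.1, max(37.16, 0) = 37.16, max(-72.17, 0) = 0, max(-121.2, 0) = 0
Node uu (S = 304.9): V_uu = e^(−0.05)·[0.4501·281.0506 + 0.5499·37.1606] = 139.7607
Node ud (S = 136.7): V_ud = e^(−0.05)·[0.4501·37.1606 + 0.5499·0.0000] = 15.9089
Node dd (S = 61.26): V_dd = e^(−0.05)·[0.4501·0.0000 + 0.5499·0.0000] = 0.0000
Node u (S = 210.2): V_u = e^(−0.05)·[0.4501·139.7607 + 0.5499·15.9089] = 68.1556
Node d (S = 94.25): V_d = e^(−0.05)·[0.4501·15.9089 + 0.5499·0.0000] = 6.8108
Node 0 (S = 145): V_0 = e^(−0.05)·[0.4501·68.1556 + 0.5499·6.8108] = 32.7411

$32.74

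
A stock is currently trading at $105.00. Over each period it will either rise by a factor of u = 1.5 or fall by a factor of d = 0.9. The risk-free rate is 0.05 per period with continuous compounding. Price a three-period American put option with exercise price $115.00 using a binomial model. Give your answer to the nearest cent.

Risk-neutral probability p = (e^0.05 − 0.9)/(1.5 − 0.9) = 0.1513/0.6000 = 0.2521
Terminal stock prices: S_uuu = 354.4, S_uud = 212.6, S_udd = 127.6, S_ddd = 76.55
Terminal payoffs (K − S): max(-239.4, 0) = 0, max(-97.62, 0) = 0, max(-12.58, 0) = 0, max(38.45, 0) = 38.45
Node uu (S = 236.2): continuation = e^(−0.05)·[0.2521·0.0000 + 0.7479·0.0000] = 0.0000; exercise value = 0.0000 ≤ continuation, so V_uu = 0.0000
Node ud (S = 141.8): continuation = e^(−0.05)·[0.2521·0.0000 + 0.7479·0.0000] = 0.0000; exercise value = 0.0000 ≤ continuation, so V_ud = 0.0000
Node dd (S = 85.05): continuation = e^(−0.05)·[0.2521·0.0000 + 0.7479·38.4550] = 27.3572; exercise value = 29.9500 > continuation, so V_dd = 29.9500 (exercise)
Node u (S = 157.5): continuation = e^(−0.05)·[0.2521·0.0000 + 0.7479·0.0000] = 0.0000; exercise value = 0.0000 ≤ continuation, so V_u = 0.0000
Node d (S = 94.5): continuation = e^(−0.05)·[0.2521·0.0000 + 0.7479·29.9500] = 21.3066; exercise value = 20.5000 ≤ continuation, so V_d = 21.3066
Node 0 (S = 105): continuation = e^(−0.05)·[0.2521·0.0000 + 0.7479·21.3066] = 15.1577; exercise value = 10.0000 ≤ continuation, so V_0 = 15.1577

$15.16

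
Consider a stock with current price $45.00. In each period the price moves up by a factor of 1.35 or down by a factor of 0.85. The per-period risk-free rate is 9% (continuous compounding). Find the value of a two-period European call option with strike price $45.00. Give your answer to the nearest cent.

Risk-neutral probability p = (e^0.09 − 0.85)/(1.35 − 0.85) = 0.2442/0.5000 = 0.4883
Terminal stock prices: S_uu = 82.01, S_ud = 51.64, S_dd = 32.51
Terminal payoffs (S − K): max(37.01, 0) = 37.01, max(6.638, 0) = 6.638, max(-12.49, 0) = 0
Node u (S = 60.75): V_u = e^(−0.09)·[0.4883·37.0125 + 0.5117·6.6375] = 19.6231
Node d (S = 38.25): V_d = e^(−0.09)·[0.4883·6.6375 + 0.5117·0.0000] = 2.9624
Node 0 (S = 45): V_0 = e^(−0.09)·[0.4883·19.6231 + 0.5117·2.9624] = 10.1434

$10.14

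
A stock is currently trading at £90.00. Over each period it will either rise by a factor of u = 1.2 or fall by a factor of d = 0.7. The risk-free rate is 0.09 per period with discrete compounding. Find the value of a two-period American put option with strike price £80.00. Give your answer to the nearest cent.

£4.07

Risk-neutral probability p = (1 + 0.09 − 0.7)/(1.2 − 0.7) = 0.3900/0.5000 = 0.7800
Terminal stock prices: S_uu = 129.6, S_ud = 75.6, S_dd = 44.1
Terminal payoffs (K − S): max(-49.6, 0) = 0, max(4.4, 0) = 4.4, max(35.9, 0) = 35.9
Node u (S = 108): continuation = 1/1.09·[0.7800·0.0000 + 0.2200·4.4000] = 0.8881; exercise value = 0.0000 ≤ continuation, so V_u = 0.8881
Node d (S = 63): continuation = 1/1.09·[0.7800·4.4000 + 0.2200·35.9000] = 10.3945; exercise value = 17.0000 > continuation, so V_d = 17.0000 (exercise)
Node 0 (S = 90): continuation = 1/1.09·[0.7800·0.8881 + 0.2200·17.0000] = 4.0667; exercise value = 0.0000 ≤ continuation, so V_0 = 4.0667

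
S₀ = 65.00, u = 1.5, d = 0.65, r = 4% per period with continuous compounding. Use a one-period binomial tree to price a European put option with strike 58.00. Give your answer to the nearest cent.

Risk-neutral probability p = (e^0.04 − 0.65)/(1.5 − 0.65) = 0.3908/0.8500 = 0.4598
Terminal stock prices: S_u = 97.5, S_d = 42.25
Terminal payoffs (K − S): max(-39.5, 0) = 0, max(15.75, 0) = 15.75
Node 0 (S = 65): V_0 = e^(−0.04)·[0.4598·0.0000 + 0.5402·15.7500] = 8.1749

8.17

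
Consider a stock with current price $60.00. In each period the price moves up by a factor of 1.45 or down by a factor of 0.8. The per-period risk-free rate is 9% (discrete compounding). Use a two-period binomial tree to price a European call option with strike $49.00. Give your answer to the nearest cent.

$21.49

Risk-neutral probability p = (1 + 0.09 − 0.8)/(1.45 − 0.8) = 0.2900/0.6500 = 0.4462
Terminal stock prices: S_uu = 126.2, S_ud = 69.6, S_dd = 38.4
Terminal payoffs (S − K): max(77.15, 0) = 77.15, max(20.6, 0) = 20.6, max(-10.6, 0) = 0
Node u (S = 87): V_u = 1/1.09·[0.4462·77.1500 + 0.5538·20.6000] = 42.0459
Node d (S = 48): V_d = 1/1.09·[0.4462·20.6000 + 0.5538·0.0000] = 8.4319
Node 0 (S = 60): V_0 = 1/1.09·[0.4462·42.0459 + 0.5538·8.4319] = 21.4944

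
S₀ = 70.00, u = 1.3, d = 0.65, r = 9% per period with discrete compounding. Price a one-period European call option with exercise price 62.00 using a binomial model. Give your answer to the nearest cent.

18.01

Risk-neutral probability p = (1 + 0.09 − 0.65)/(1.3 − 0.65) = 0.4400/0.6500 = 0.6769
Terminal stock prices: S_u = 91, S_d = 45.5
Terminal payoffs (S − K): max(29, 0) = 29, max(-16.5, 0) = 0
Node 0 (S = 70): V_0 = 1/1.09·[0.6769·29.0000 + 0.3231·0.0000] = 18.0099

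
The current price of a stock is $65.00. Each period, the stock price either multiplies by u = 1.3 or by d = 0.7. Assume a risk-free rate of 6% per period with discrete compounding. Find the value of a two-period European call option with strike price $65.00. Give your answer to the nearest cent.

Risk-neutral probability p = (1 + 0.06 − 0.7)/(1.3 − 0.7) = 0.3600/0.6000 = 0.6000
Terminal stock prices: S_uu = 109.9, S_ud = 59.15, S_dd = 31.85
Terminal payoffs (S − K): max(44.85, 0) = 44.85, max(-5.85, 0) = 0, max(-33.15, 0) = 0
Node u (S = 84.5): V_u = 1/1.06·[0.6000·44.8500 + 0.4000·0.0000] = 25.3868
Node d (S = 45.5): V_d = 1/1.06·[0.6000·0.0000 + 0.4000·0.0000] = 0.0000
Node 0 (S = 65): V_0 = 1/1.06·[0.6000·25.3868 + 0.4000·0.0000] = 14.3699

$14.37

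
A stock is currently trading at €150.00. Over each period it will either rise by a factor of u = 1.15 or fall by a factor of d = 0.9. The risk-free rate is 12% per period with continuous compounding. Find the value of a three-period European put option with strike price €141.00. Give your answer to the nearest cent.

€0.04

Risk-neutral probability p = (e^0.12 − 0.9)/(1.15 − 0.9) = 0.2275/0.2500 = 0.9100
Terminal stock prices: S_uuu = 228.1, S_uud = 178.5, S_udd = 139.7, S_ddd = 109.4
Terminal payoffs (K − S): max(-87.13, 0) = 0, max(-37.54, 0) = 0, max(1.275, 0) = 1.275, max(31.65, 0) = 31.65
Node uu (S = 198.4): V_uu = e^(−0.12)·[0.9100·0.0000 + 0.0900·0.0000] = 0.0000
Node ud (S = 155.2): V_ud = e^(−0.12)·[0.9100·0.0000 + 0.0900·1.2750] = 0.1018
Node dd (S = 121.5): V_dd = e^(−0.12)·[0.9100·1.2750 + 0.0900·31.6500] = 3.5558
Node u (S = 172.5): V_u = e^(−0.12)·[0.9100·0.0000 + 0.0900·0.1018] = 0.0081
Node d (S = 135): V_d = e^(−0.12)·[0.9100·0.1018 + 0.0900·3.5558] = 0.3660
Node 0 (S = 150): V_0 = e^(−0.12)·[0.9100·0.0081 + 0.0900·0.3660] = 0.0358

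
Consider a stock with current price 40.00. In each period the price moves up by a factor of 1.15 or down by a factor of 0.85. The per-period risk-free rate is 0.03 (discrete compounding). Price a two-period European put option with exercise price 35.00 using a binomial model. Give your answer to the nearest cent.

0.92

Risk-neutral probability p = (1 + 0.03 − 0.85)/(1.15 − 0.85) = 0.1800/0.3000 = 0.6000
Terminal stock prices: S_uu = 52.9, S_ud = 39.1, S_dd = 28.9
Terminal payoffs (K − S): max(-17.9, 0) = 0, max(-4.1, 0) = 0, max(6.1, 0) = 6.1
Node u (S = 46): V_u = 1/1.03·[0.6000·0.0000 + 0.4000·0.0000] = 0.0000
Node d (S = 34): V_d = 1/1.03·[0.6000·0.0000 + 0.4000·6.1000] = 2.3689
Node 0 (S = 40): V_0 = 1/1.03·[0.6000·0.0000 + 0.4000·2.3689] = 0.9200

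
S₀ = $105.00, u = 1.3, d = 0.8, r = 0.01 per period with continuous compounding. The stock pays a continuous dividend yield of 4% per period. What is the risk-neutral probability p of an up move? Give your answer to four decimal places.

p = 0.3409

Per-period risk-free factor R = e^0.01 = 1.0101; dividend-adjusted growth = e^(0.01−0.04) = 0.9704.
Risk-neutral probability p = (0.9704 − 0.8)/(1.3 − 0.8) = 0.1704/0.5000 = 0.3409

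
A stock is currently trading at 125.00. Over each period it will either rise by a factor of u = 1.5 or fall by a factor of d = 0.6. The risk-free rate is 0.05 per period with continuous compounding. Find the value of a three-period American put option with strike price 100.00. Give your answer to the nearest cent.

19.34

Risk-neutral probability p = (e^0.05 − 0.6)/(1.5 − 0.6) = 0.4513/0.9000 = 0.5014
Terminal stock prices: S_uuu = 421.9, S_uud = 168.8, S_udd = 67.5, S_ddd = 27
Terminal payoffs (K − S): max(-321.9, 0) = 0, max(-68.75, 0) = 0, max(32.5, 0) = 32.5, max(73, 0) = 73
Node uu (S = 281.2): continuation = e^(−0.05)·[0.5014·0.0000 + 0.4986·0.0000] = 0.0000; exercise value = 0.0000 ≤ continuation, so V_uu = 0.0000
Node ud (S = 112.5): continuation = e^(−0.05)·[0.5014·0.0000 + 0.4986·32.5000] = 15.4138; exercise value = 0.0000 ≤ continuation, so V_ud = 15.4138
Node dd (S = 45): continuation = e^(−0.05)·[0.5014·32.5000 + 0.4986·73.0000] = 50.1229; exercise value = 55.0000 > continuation, so V_dd = 55.0000 (exercise)
Node u (S = 187.5): continuation = e^(−0.05)·[0.5014·0.0000 + 0.4986·15.4138] = 7.3103; exercise value = 0.0000 ≤ continuation, so V_u = 7.3103
Node d (S = 75): continuation = e^(−0.05)·[0.5014·15.4138 + 0.4986·55.0000] = 33.4367; exercise value = 25.0000 ≤ continuation, so V_d = 33.4367
Node 0 (S = 125): continuation = e^(−0.05)·[0.5014·7.3103 + 0.4986·33.4367] = 19.3448; exercise value = 0.0000 ≤ continuation, so V_0 = 19.3448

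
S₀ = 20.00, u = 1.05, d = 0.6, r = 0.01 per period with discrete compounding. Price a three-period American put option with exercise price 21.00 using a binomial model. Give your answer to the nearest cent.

2.02

Risk-neutral probability p = (1 + 0.01 − 0.6)/(1.05 − 0.6) = 0.4100/0.4500 = 0.9111
Terminal stock prices: S_uuu = 23.15, S_uud = 13.23, S_udd = 7.56, S_ddd = 4.32
Terminal payoffs (K − S): max(-2.153, 0) = 0, max(7.77, 0) = 7.77, max(13.44, 0) = 13.44, max(16.68, 0) = 16.68
Node uu (S = 22.05): continuation = 1/1.01·[0.9111·0.0000 + 0.0889·7.7700] = 0.6838; exercise value = 0.0000 ≤ continuation, so V_uu = 0.6838
Node ud (S = 12.6): continuation = 1/1.01·[0.9111·7.7700 + 0.0889·13.4400] = 8.1921; exercise value = 8.4000 > continuation, so V_ud = 8.4000 (exercise)
Node dd (S = 7.2): continuation = 1/1.01·[0.9111·13.4400 + 0.0889·16.6800] = 13.5921; exercise value = 13.8000 > continuation, so V_dd = 13.8000 (exercise)
Node u (S = 21): continuation = 1/1.01·[0.9111·0.6838 + 0.0889·8.4000] = 1.3561; exercise value = 0.0000 ≤ continuation, so V_u = 1.3561
Node d (S = 12): continuation = 1/1.01·[0.9111·8.4000 + 0.0889·13.8000] = 8.7921; exercise value = 9.0000 > continuation, so V_d = 9.0000 (exercise)
Node 0 (S = 20): continuation = 1/1.01·[0.9111·1.3561 + 0.0889·9.0000] = 2.0154; exercise value = 1.0000 ≤ continuation, so V_0 = 2.0154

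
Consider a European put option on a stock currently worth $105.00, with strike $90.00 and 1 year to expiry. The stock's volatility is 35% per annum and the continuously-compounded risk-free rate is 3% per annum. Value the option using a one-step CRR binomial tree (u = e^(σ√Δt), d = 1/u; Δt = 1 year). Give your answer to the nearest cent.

CRR parameters: u = e^(σ√Δt) = e^(0.35·√1) = 1.4191, d = 1/u = 0.7047
Per-period rate: rΔt = 0.03·1 = 0.03, so R = e^0.03 = 1.0305
Risk-neutral probability p = (e^0.03 − 0.7047)/(1.4191 − 0.7047) = 0.3258/0.7144 = 0.4560
Terminal stock prices: S_u = 149, S_d = 73.99
Terminal payoffs (K − S): max(-59, 0) = 0, max(16.01, 0) = 16.01
Node 0 (S = 105): V_0 = e^(−0.03)·[0.4560·0.0000 + 0.5440·16.0078] = 8.4506

$8.45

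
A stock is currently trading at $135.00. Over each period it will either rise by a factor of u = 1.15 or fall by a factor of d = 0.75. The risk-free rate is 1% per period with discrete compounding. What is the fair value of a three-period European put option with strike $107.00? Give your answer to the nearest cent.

$6.64

Risk-neutral probability p = (1 + 0.01 − 0.75)/(1.15 − 0.75) = 0.2600/0.4000 = 0.6500
Terminal stock prices: S_uuu = 205.3, S_uud = 133.9, S_udd = 87.33, S_ddd = 56.95
Terminal payoffs (K − S): max(-98.32, 0) = 0, max(-26.9, 0) = 0, max(19.67, 0) = 19.67, max(50.05, 0) = 50.05
Node uu (S = 178.5): V_uu = 1/1.01·[0.6500·0.0000 + 0.3500·0.0000] = 0.0000
Node ud (S = 116.4): V_ud = 1/1.01·[0.6500·0.0000 + 0.3500·19.6719] = 6.8170
Node dd (S = 75.94): V_dd = 1/1.01·[0.6500·19.6719 + 0.3500·50.0469] = 30.0031
Node u (S = 155.2): V_u = 1/1.01·[0.6500·0.0000 + 0.3500·6.8170] = 2.3623
Node d (S = 101.2): V_d = 1/1.01·[0.6500·6.8170 + 0.3500·30.0031] = 14.7843
Node 0 (S = 135): V_0 = 1/1.01·[0.6500·2.3623 + 0.3500·14.7843] = 6.6436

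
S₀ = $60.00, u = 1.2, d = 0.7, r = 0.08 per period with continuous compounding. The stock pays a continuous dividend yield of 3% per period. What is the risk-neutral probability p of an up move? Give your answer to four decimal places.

p = 0.7025

Per-period risk-free factor R = e^0.08 = 1.0833; dividend-adjusted growth = e^(0.08−0.03) = 1.0513.
Risk-neutral probability p = (1.0513 − 0.7)/(1.2 − 0.7) = 0.3513/0.5000 = 0.7025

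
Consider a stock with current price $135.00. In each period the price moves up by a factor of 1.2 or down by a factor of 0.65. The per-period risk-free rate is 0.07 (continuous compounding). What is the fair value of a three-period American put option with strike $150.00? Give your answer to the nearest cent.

$23.00

Risk-neutral probability p = (e^0.07 − 0.65)/(1.2 − 0.65) = 0.4225/0.5500 = 0.7682
Terminal stock prices: S_uuu = 233.3, S_uud = 126.4, S_udd = 68.45, S_ddd = 37.07
Terminal payoffs (K − S): max(-83.28, 0) = 0, max(23.64, 0) = 23.64, max(81.55, 0) = 81.55, max(112.9, 0) = 112.9
Node uu (S = 194.4): continuation = e^(−0.07)·[0.7682·0.0000 + 0.2318·23.6400] = 5.1094; exercise value = 0.0000 ≤ continuation, so V_uu = 5.1094
Node ud (S = 105.3): continuation = e^(−0.07)·[0.7682·23.6400 + 0.2318·81.5550] = 34.5591; exercise value = 44.7000 > continuation, so V_ud = 44.7000 (exercise)
Node dd (S = 57.04): continuation = e^(−0.07)·[0.7682·81.5550 + 0.2318·112.9256] = 82.8216; exercise value = 92.9625 > continuation, so V_dd = 92.9625 (exercise)
Node u (S = 162): continuation = e^(−0.07)·[0.7682·5.1094 + 0.2318·44.7000] = 13.3207; exercise value = 0.0000 ≤ continuation, so V_u = 13.3207
Node d (S = 87.75): continuation = e^(−0.07)·[0.7682·44.7000 + 0.2318·92.9625] = 52.1091; exercise value = 62.2500 > continuation, so V_d = 62.2500 (exercise)
Node 0 (S = 135): continuation = e^(−0.07)·[0.7682·13.3207 + 0.2318·62.2500] = 22.9954; exercise value = 15.0000 ≤ continuation, so V_0 = 22.9954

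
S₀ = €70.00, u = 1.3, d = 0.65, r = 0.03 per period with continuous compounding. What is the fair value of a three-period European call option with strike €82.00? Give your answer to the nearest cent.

€13.16

Risk-neutral probability p = (e^0.03 − 0.65)/(1.3 − 0.65) = 0.3805/0.6500 = 0.5853
Terminal stock prices: S_uuu = 153.8, S_uud = 76.9, S_udd = 38.45, S_ddd = 19.22
Terminal payoffs (S − K): max(71.79, 0) = 71.79, max(-5.105, 0) = 0, max(-43.55, 0) = 0, max(-62.78, 0) = 0
Node uu (S = 118.3): V_uu = e^(−0.03)·[0.5853·71.7900 + 0.4147·0.0000] = 40.7779
Node ud (S = 59.15): V_ud = e^(−0.03)·[0.5853·0.0000 + 0.4147·0.0000] = 0.0000
Node dd (S = 29.58): V_dd = e^(−0.03)·[0.5853·0.0000 + 0.4147·0.0000] = 0.0000
Node u (S = 91): V_u = e^(−0.03)·[0.5853·40.7779 + 0.4147·0.0000] = 23.1625
Node d (S = 45.5): V_d = e^(−0.03)·[0.5853·0.0000 + 0.4147·0.0000] = 0.0000
Node 0 (S = 70): V_0 = e^(−0.03)·[0.5853·23.1625 + 0.4147·0.0000] = 13.1567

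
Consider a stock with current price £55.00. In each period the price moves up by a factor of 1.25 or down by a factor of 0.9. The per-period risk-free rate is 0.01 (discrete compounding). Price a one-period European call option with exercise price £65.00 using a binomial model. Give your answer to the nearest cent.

Risk-neutral probability p = (1 + 0.01 − 0.9)/(1.25 − 0.9) = 0.1100/0.3500 = 0.3143
Terminal stock prices: S_u = 68.75, S_d = 49.5
Terminal payoffs (S − K): max(3.75, 0) = 3.75, max(-15.5, 0) = 0
Node 0 (S = 55): V_0 = 1/1.01·[0.3143·3.7500 + 0.6857·0.0000] = 1.1669

£1.17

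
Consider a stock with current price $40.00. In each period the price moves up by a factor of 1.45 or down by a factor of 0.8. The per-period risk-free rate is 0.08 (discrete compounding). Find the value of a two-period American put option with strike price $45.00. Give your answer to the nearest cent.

Risk-neutral probability p = (1 + 0.08 − 0.8)/(1.45 − 0.8) = 0.2800/0.6500 = 0.4308
Terminal stock prices: S_uu = 84.1, S_ud = 46.4, S_dd = 25.6
Terminal payoffs (K − S): max(-39.1, 0) = 0, max(-1.4, 0) = 0, max(19.4, 0) = 19.4
Node u (S = 58): continuation = 1/1.08·[0.4308·0.0000 + 0.5692·0.0000] = 0.0000; exercise value = 0.0000 ≤ continuation, so V_u = 0.0000
Node d (S = 32): continuation = 1/1.08·[0.4308·0.0000 + 0.5692·19.4000] = 10.2251; exercise value = 13.0000 > continuation, so V_d = 13.0000 (exercise)
Node 0 (S = 40): continuation = 1/1.08·[0.4308·0.0000 + 0.5692·13.0000] = 6.8519; exercise value = 5.0000 ≤ continuation, so V_0 = 6.8519

$6.85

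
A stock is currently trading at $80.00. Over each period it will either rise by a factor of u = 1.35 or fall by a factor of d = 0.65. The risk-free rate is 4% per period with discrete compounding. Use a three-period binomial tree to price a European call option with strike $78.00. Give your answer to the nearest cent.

Risk-neutral probability p = (1 + 0.04 − 0.65)/(1.35 − 0.65) = 0.3900/0.7000 = 0.5571
Terminal stock prices: S_uuu = 196.8, S_uud = 94.77, S_udd = 45.63, S_ddd = 21.97
Terminal payoffs (S − K): max(118.8, 0) = 118.8, max(16.77, 0) = 16.77, max(-32.37, 0) = 0, max(-56.03, 0) = 0
Node uu (S = 145.8): V_uu = 1/1.04·[0.5571·118.8300 + 0.4429·16.7700] = 70.8000
Node ud (S = 70.2): V_ud = 1/1.04·[0.5571·16.7700 + 0.4429·0.0000] = 8.9839
Node dd (S = 33.8): V_dd = 1/1.04·[0.5571·0.0000 + 0.4429·0.0000] = 0.0000
Node u (S = 108): V_u = 1/1.04·[0.5571·70.8000 + 0.4429·8.9839] = 41.7541
Node d (S = 52): V_d = 1/1.04·[0.5571·8.9839 + 0.4429·0.0000] = 4.8128
Node 0 (S = 80): V_0 = 1/1.04·[0.5571·41.7541 + 0.4429·4.8128] = 24.4177

$24.42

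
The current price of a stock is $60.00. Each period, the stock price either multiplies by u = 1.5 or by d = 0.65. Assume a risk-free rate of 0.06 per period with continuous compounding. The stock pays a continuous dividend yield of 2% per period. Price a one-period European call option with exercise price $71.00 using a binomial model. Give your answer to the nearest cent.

Per-period risk-free factor R = e^0.06 = 1.0618; dividend-adjusted growth = e^(0.06−0.02) = 1.0408.
Risk-neutral probability p = (1.0408 − 0.65)/(1.5 − 0.65) = 0.3908/0.8500 = 0.4598
Terminal stock prices: S_u = 90, S_d = 39
Terminal payoffs (S − K): max(19, 0) = 19, max(-32, 0) = 0
Node 0 (S = 60): V_0 = e^(−0.06)·[0.4598·19.0000 + 0.5402·0.0000] = 8.2270

$8.23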